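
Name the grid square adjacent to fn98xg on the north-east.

Longitude subsquare x = 23; +1 → 24, wraps to 0 = a, carry into square.
Longitude square 9; +1 → 10, wraps to 0, carry into field.
Longitude field F = 5; +1 → 6 = G.
Latitude subsquare g = 6; +1 → 7 = h.

GN08ah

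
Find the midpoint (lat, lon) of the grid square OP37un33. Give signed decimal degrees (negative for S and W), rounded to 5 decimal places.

Field O=14, P=15: +14·20° lon, +15·10° lat → SW at lon 100°, lat 60°.
Square 3, 7: +3·2° lon, +7·1° lat → SW at lon 106°, lat 67°.
Subsquare u=20, n=13: +20·0.0833333° lon, +13·0.0416667° lat → SW at lon 107.667°, lat 67.5417°.
Extended square 3, 3: +3·0.00833333° lon, +3·0.00416667° lat → SW at lon 107.692°, lat 67.5542°.
Cell spans 0.00833333° lon × 0.00416667° lat. Centre is SW corner plus half of each.
latitude 67.55625, longitude 107.69583.

67.55625, 107.69583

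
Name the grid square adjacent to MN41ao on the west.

MN31xo

Longitude subsquare a = 0; −1 → -1, wraps to 23 = x, carry into square.
Longitude square 4; −1 → 3.
The latitude characters are unchanged.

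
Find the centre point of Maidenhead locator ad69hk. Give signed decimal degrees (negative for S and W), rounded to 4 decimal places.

-50.5625, -167.3750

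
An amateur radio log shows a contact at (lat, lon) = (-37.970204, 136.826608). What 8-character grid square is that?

PF82ja97

Offset from 180°W / 90°S: lon 316.82661°, lat 52.02980°.
Field: 316.82661/20 → 15 → P, 52.02980/10 → 5 → F; chars PF.
Square: 16.82661/2 → 8, 2.02980/1 → 2; chars 82.
Subsquare: 0.82661/0.0833333 → 9 → j, 0.02980/0.0416667 → 0 → a; chars ja.
Extended square: 0.07661/0.00833333 → 9, 0.02980/0.00416667 → 7; chars 97.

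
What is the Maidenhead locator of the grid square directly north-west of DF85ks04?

DF85js95

Longitude extended square 0; −1 → -1, wraps to 9, carry into subsquare.
Longitude subsquare k = 10; −1 → 9 = j.
Latitude extended square 4; +1 → 5.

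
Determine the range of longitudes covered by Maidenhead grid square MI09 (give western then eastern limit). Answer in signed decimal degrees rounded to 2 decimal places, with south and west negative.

Field M=12, I=8: +12·20° lon, +8·10° lat → SW at lon 60°, lat -10°.
Square 0, 9: +0·2° lon, +9·1° lat → SW at lon 60°, lat -1°.
Cell spans 2° lon × 1° lat.
west 60.00, east 62.00.

60.00, 62.00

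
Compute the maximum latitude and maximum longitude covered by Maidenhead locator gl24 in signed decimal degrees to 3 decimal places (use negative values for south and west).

Field G=6, L=11: +6·20° lon, +11·10° lat → SW at lon -60°, lat 20°.
Square 2, 4: +2·2° lon, +4·1° lat → SW at lon -56°, lat 24°.
Cell spans 2° lon × 1° lat. NE corner is SW corner plus one full cell.
latitude 25.000, longitude -54.000.

25.000, -54.000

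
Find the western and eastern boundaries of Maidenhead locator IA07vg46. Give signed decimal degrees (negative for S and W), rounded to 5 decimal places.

Field I=8, A=0: +8·20° lon, +0·10° lat → SW at lon -20°, lat -90°.
Square 0, 7: +0·2° lon, +7·1° lat → SW at lon -20°, lat -83°.
Subsquare v=21, g=6: +21·0.0833333° lon, +6·0.0416667° lat → SW at lon -18.25°, lat -82.75°.
Extended square 4, 6: +4·0.00833333° lon, +6·0.00416667° lat → SW at lon -18.2167°, lat -82.725°.
Cell spans 0.00833333° lon × 0.00416667° lat.
west -18.21667, east -18.20833.

-18.21667, -18.20833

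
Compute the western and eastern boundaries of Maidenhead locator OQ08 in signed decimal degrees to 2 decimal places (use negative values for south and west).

Field O=14, Q=16: +14·20° lon, +16·10° lat → SW at lon 100°, lat 70°.
Square 0, 8: +0·2° lon, +8·1° lat → SW at lon 100°, lat 78°.
Cell spans 2° lon × 1° lat.
west 100.00, east 102.00.

100.00, 102.00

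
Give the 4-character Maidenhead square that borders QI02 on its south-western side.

Longitude square 0; −1 → -1, wraps to 9, carry into field.
Longitude field Q = 16; −1 → 15 = P.
Latitude square 2; −1 → 1.

PI91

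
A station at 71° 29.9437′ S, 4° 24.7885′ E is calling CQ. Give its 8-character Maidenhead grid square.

Add 180° to longitude and 90° to latitude: 184.41314, 18.50094.
Field (20°×10°, letters A–R): 184.41314/20 → 9 → J, 18.50094/10 → 1 → B; chars JB.
Square (2°×1°, digits 0–9): 4.41314/2 → 2, 8.50094/1 → 8; chars 28.
Subsquare (5′×2.5′, letters a–x): 0.41314/0.0833333 → 4 → e, 0.50094/0.0416667 → 12 → m; chars em.
Extended square (30″×15″, digits 0–9): 0.07981/0.00833333 → 9, 0.00094/0.00416667 → 0; chars 90.

JB28em90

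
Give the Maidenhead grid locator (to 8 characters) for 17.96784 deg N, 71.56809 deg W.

Add 180° to longitude and 90° to latitude: 108.43191, 107.96784.
Field: 108.43191/20 → 5 → F, 107.96784/10 → 10 → K; chars FK.
Square: 8.43191/2 → 4, 7.96784/1 → 7; chars 47.
Subsquare: 0.43191/0.0833333 → 5 → f, 0.96784/0.0416667 → 23 → x; chars fx.
Extended square: 0.01524/0.00833333 → 1, 0.00951/0.00416667 → 2; chars 12.

FK47fx12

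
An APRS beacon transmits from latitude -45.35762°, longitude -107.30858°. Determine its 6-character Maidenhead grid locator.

DE64ip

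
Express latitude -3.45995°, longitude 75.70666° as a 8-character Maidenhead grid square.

MI76um49

Add 180° to longitude and 90° to latitude: 255.70666, 86.54005.
Field (20°×10°, letters A–R): lon ⌊255.70666/20⌋ = 12 → M; lat ⌊86.54005/10⌋ = 8 → I.
Square (2°×1°, digits 0–9): lon ⌊15.70666/2⌋ = 7; lat ⌊6.54005/1⌋ = 6.
Subsquare (5′×2.5′, letters a–x): lon ⌊1.70666/0.0833333⌋ = 20 → u; lat ⌊0.54005/0.0416667⌋ = 12 → m.
Extended square (30″×15″, digits 0–9): lon ⌊0.03999/0.00833333⌋ = 4; lat ⌊0.04005/0.00416667⌋ = 9.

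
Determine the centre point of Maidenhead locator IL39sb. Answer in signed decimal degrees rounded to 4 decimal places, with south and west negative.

29.0625, -12.4583

Field I=8, L=11: +8·20° lon, +11·10° lat → SW at lon -20°, lat 20°.
Square 3, 9: +3·2° lon, +9·1° lat → SW at lon -14°, lat 29°.
Subsquare s=18, b=1: +18·0.0833333° lon, +1·0.0416667° lat → SW at lon -12.5°, lat 29.0417°.
Cell spans 0.0833333° lon × 0.0416667° lat. Centre is SW corner plus half of each.
latitude 29.0625, longitude -12.4583.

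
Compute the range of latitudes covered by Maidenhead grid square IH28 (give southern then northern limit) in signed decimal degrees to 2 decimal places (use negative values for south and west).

Field I=8, H=7: +8·20° lon, +7·10° lat → SW at lon -20°, lat -20°.
Square 2, 8: +2·2° lon, +8·1° lat → SW at lon -16°, lat -12°.
Cell spans 2° lon × 1° lat.
south -12.00, north -11.00.

-12.00, -11.00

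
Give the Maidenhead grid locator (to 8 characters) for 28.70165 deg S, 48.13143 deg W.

GG51wh41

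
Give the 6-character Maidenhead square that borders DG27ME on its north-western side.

DG27lf

Longitude subsquare m = 12; −1 → 11 = l.
Latitude subsquare e = 4; +1 → 5 = f.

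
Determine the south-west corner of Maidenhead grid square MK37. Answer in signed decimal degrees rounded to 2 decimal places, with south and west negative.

Field M=12, K=10: +12·20° lon, +10·10° lat → SW at lon 60°, lat 10°.
Square 3, 7: +3·2° lon, +7·1° lat → SW at lon 66°, lat 17°.
latitude 17.00, longitude 66.00.

17.00, 66.00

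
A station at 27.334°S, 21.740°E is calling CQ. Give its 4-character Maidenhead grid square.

KG02

Shift to the Maidenhead origin (180°W, 90°S): lon 201.74, lat 62.67.
Field: 201.74/20 → 10 → K, 62.67/10 → 6 → G; chars KG.
Square: 1.74/2 → 0, 2.67/1 → 2; chars 02.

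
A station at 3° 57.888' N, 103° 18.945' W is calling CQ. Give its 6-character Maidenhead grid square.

DJ83ix

Add 180° to longitude and 90° to latitude: 76.6843, 93.9648.
Field (20°×10°, letters A–R): lon ⌊76.6843/20⌋ = 3 → D; lat ⌊93.9648/10⌋ = 9 → J.
Square (2°×1°, digits 0–9): lon ⌊16.6843/2⌋ = 8; lat ⌊3.9648/1⌋ = 3.
Subsquare (5′×2.5′, letters a–x): lon ⌊0.6843/0.0833333⌋ = 8 → i; lat ⌊0.9648/0.0416667⌋ = 23 → x.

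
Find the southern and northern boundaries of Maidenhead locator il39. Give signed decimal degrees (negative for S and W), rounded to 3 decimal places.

29.000, 30.000

Field I=8, L=11: +8·20° lon, +11·10° lat → SW at lon -20°, lat 20°.
Square 3, 9: +3·2° lon, +9·1° lat → SW at lon -14°, lat 29°.
Cell spans 2° lon × 1° lat.
south 29.000, north 30.000.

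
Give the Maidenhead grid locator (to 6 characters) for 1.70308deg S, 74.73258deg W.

FI28ph

Shift to the Maidenhead origin (180°W, 90°S): lon 105.2674, lat 88.2969.
Field: 105.2674/20 → 5 → F, 88.2969/10 → 8 → I; chars FI.
Square: 5.2674/2 → 2, 8.2969/1 → 8; chars 28.
Subsquare: 1.2674/0.0833333 → 15 → p, 0.2969/0.0416667 → 7 → h; chars ph.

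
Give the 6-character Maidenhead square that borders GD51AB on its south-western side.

Longitude subsquare a = 0; −1 → -1, wraps to 23 = x, carry into square.
Longitude square 5; −1 → 4.
Latitude subsquare b = 1; −1 → 0 = a.

GD41xa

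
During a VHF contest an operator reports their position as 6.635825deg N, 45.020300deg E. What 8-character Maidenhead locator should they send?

LJ26mp22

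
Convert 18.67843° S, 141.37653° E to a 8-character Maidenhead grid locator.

QH01qh57

Shift to the Maidenhead origin (180°W, 90°S): lon 321.37653, lat 71.32157.
Field: 321.37653/20 → 16 → Q, 71.32157/10 → 7 → H; chars QH.
Square: 1.37653/2 → 0, 1.32157/1 → 1; chars 01.
Subsquare: 1.37653/0.0833333 → 16 → q, 0.32157/0.0416667 → 7 → h; chars qh.
Extended square: 0.04320/0.00833333 → 5, 0.02990/0.00416667 → 7; chars 57.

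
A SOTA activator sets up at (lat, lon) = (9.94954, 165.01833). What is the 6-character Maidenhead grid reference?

RJ29mw

Add 180° to longitude and 90° to latitude: 345.0183, 99.9495.
Field (20°×10°, letters A–R): 345.0183/20 → 17 → R, 99.9495/10 → 9 → J; chars RJ.
Square (2°×1°, digits 0–9): 5.0183/2 → 2, 9.9495/1 → 9; chars 29.
Subsquare (5′×2.5′, letters a–x): 1.0183/0.0833333 → 12 → m, 0.9495/0.0416667 → 22 → w; chars mw.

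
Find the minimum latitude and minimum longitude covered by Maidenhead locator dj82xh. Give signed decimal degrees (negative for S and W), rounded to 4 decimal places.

Field D=3, J=9: +3·20° lon, +9·10° lat → SW at lon -120°, lat 0°.
Square 8, 2: +8·2° lon, +2·1° lat → SW at lon -104°, lat 2°.
Subsquare x=23, h=7: +23·0.0833333° lon, +7·0.0416667° lat → SW at lon -102.083°, lat 2.29167°.
latitude 2.2917, longitude -102.0833.

2.2917, -102.0833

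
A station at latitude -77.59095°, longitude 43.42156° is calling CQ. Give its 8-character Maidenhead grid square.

LB12rj08

Offset from 180°W / 90°S: lon 223.42156°, lat 12.40905°.
Field: 223.42156/20 → 11 → L, 12.40905/10 → 1 → B; chars LB.
Square: 3.42156/2 → 1, 2.40905/1 → 2; chars 12.
Subsquare: 1.42156/0.0833333 → 17 → r, 0.40905/0.0416667 → 9 → j; chars rj.
Extended square: 0.00489/0.00833333 → 0, 0.03405/0.00416667 → 8; chars 08.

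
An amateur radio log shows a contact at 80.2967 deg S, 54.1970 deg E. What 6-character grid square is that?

Add 180° to longitude and 90° to latitude: 234.1970, 9.7033.
Field: lon ⌊234.1970/20⌋ = 11 → L; lat ⌊9.7033/10⌋ = 0 → A.
Square: lon ⌊14.1970/2⌋ = 7; lat ⌊9.7033/1⌋ = 9.
Subsquare: lon ⌊0.1970/0.0833333⌋ = 2 → c; lat ⌊0.7033/0.0416667⌋ = 16 → q.

LA79cq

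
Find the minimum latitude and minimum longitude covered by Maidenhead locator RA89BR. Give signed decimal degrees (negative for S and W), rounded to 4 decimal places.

-80.2917, 176.0833

Field R=17, A=0: +17·20° lon, +0·10° lat → SW at lon 160°, lat -90°.
Square 8, 9: +8·2° lon, +9·1° lat → SW at lon 176°, lat -81°.
Subsquare b=1, r=17: +1·0.0833333° lon, +17·0.0416667° lat → SW at lon 176.083°, lat -80.2917°.
latitude -80.2917, longitude 176.0833.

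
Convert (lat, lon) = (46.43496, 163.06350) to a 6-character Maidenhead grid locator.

RN16mk

Add 180° to longitude and 90° to latitude: 343.0635, 136.4350.
Field (20°×10°, letters A–R): 343.0635/20 → 17 → R, 136.4350/10 → 13 → N; chars RN.
Square (2°×1°, digits 0–9): 3.0635/2 → 1, 6.4350/1 → 6; chars 16.
Subsquare (5′×2.5′, letters a–x): 1.0635/0.0833333 → 12 → m, 0.4350/0.0416667 → 10 → k; chars mk.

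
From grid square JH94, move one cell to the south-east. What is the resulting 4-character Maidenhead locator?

Longitude square 9; +1 → 10, wraps to 0, carry into field.
Longitude field J = 9; +1 → 10 = K.
Latitude square 4; −1 → 3.

KH03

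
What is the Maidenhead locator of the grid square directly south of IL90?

Latitude square 0; −1 → -1, wraps to 9, carry into field.
Latitude field L = 11; −1 → 10 = K.
The longitude characters are unchanged.

IK99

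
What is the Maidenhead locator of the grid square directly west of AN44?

Longitude square 4; −1 → 3.
The latitude characters are unchanged.

AN34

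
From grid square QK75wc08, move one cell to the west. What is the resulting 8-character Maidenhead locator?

QK75vc98

Longitude extended square 0; −1 → -1, wraps to 9, carry into subsquare.
Longitude subsquare w = 22; −1 → 21 = v.
The latitude characters are unchanged.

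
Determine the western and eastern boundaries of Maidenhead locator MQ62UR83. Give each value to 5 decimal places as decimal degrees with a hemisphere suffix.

73.73333° E, 73.74167° E

Field M=12, Q=16: +12·20° lon, +16·10° lat → SW at lon 60°, lat 70°.
Square 6, 2: +6·2° lon, +2·1° lat → SW at lon 72°, lat 72°.
Subsquare u=20, r=17: +20·0.0833333° lon, +17·0.0416667° lat → SW at lon 73.6667°, lat 72.7083°.
Extended square 8, 3: +8·0.00833333° lon, +3·0.00416667° lat → SW at lon 73.7333°, lat 72.7208°.
Cell spans 0.00833333° lon × 0.00416667° lat.
west 73.73333° E, east 73.74167° E.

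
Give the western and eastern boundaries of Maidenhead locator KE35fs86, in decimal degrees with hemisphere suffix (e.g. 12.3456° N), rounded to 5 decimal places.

26.48333° E, 26.49167° E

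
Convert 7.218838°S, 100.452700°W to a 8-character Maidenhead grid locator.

DI92ss57

Offset from 180°W / 90°S: lon 79.54730°, lat 82.78116°.
Field (20°×10°, letters A–R): lon ⌊79.54730/20⌋ = 3 → D; lat ⌊82.78116/10⌋ = 8 → I.
Square (2°×1°, digits 0–9): lon ⌊19.54730/2⌋ = 9; lat ⌊2.78116/1⌋ = 2.
Subsquare (5′×2.5′, letters a–x): lon ⌊1.54730/0.0833333⌋ = 18 → s; lat ⌊0.78116/0.0416667⌋ = 18 → s.
Extended square (30″×15″, digits 0–9): lon ⌊0.04730/0.00833333⌋ = 5; lat ⌊0.03116/0.00416667⌋ = 7.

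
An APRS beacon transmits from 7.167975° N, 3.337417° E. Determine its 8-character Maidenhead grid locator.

JJ17qe00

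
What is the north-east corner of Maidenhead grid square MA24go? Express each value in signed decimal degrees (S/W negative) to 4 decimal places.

Field M=12, A=0: +12·20° lon, +0·10° lat → SW at lon 60°, lat -90°.
Square 2, 4: +2·2° lon, +4·1° lat → SW at lon 64°, lat -86°.
Subsquare g=6, o=14: +6·0.0833333° lon, +14·0.0416667° lat → SW at lon 64.5°, lat -85.4167°.
Cell spans 0.0833333° lon × 0.0416667° lat. NE corner is SW corner plus one full cell.
latitude -85.3750, longitude 64.5833.

-85.3750, 64.5833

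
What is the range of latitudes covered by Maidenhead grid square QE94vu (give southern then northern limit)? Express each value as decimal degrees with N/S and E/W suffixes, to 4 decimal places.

45.1667° S, 45.1250° S

Field Q=16, E=4: +16·20° lon, +4·10° lat → SW at lon 140°, lat -50°.
Square 9, 4: +9·2° lon, +4·1° lat → SW at lon 158°, lat -46°.
Subsquare v=21, u=20: +21·0.0833333° lon, +20·0.0416667° lat → SW at lon 159.75°, lat -45.1667°.
Cell spans 0.0833333° lon × 0.0416667° lat.
south 45.1667° S, north 45.1250° S.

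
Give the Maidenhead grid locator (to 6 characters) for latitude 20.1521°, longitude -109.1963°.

DL50jd

Offset from 180°W / 90°S: lon 70.8037°, lat 110.1521°.
Field: 70.8037/20 → 3 → D, 110.1521/10 → 11 → L; chars DL.
Square: 10.8037/2 → 5, 0.1521/1 → 0; chars 50.
Subsquare: 0.8037/0.0833333 → 9 → j, 0.1521/0.0416667 → 3 → d; chars jd.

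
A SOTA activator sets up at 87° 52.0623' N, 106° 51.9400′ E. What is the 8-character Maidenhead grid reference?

Offset from 180°W / 90°S: lon 286.86567°, lat 177.86771°.
Field: 286.86567/20 → 14 → O, 177.86771/10 → 17 → R; chars OR.
Square: 6.86567/2 → 3, 7.86771/1 → 7; chars 37.
Subsquare: 0.86567/0.0833333 → 10 → k, 0.86771/0.0416667 → 20 → u; chars ku.
Extended square: 0.03233/0.00833333 → 3, 0.03437/0.00416667 → 8; chars 38.

OR37ku38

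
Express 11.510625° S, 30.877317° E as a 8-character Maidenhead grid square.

KH58kl57

Offset from 180°W / 90°S: lon 210.87732°, lat 78.48937°.
Field: lon ⌊210.87732/20⌋ = 10 → K; lat ⌊78.48937/10⌋ = 7 → H.
Square: lon ⌊10.87732/2⌋ = 5; lat ⌊8.48937/1⌋ = 8.
Subsquare: lon ⌊0.87732/0.0833333⌋ = 10 → k; lat ⌊0.48937/0.0416667⌋ = 11 → l.
Extended square: lon ⌊0.04398/0.00833333⌋ = 5; lat ⌊0.03104/0.00416667⌋ = 7.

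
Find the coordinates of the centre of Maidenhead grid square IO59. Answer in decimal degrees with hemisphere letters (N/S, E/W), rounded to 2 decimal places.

59.50° N, 9.00° W

Field I=8, O=14: +8·20° lon, +14·10° lat → SW at lon -20°, lat 50°.
Square 5, 9: +5·2° lon, +9·1° lat → SW at lon -10°, lat 59°.
Cell spans 2° lon × 1° lat. Centre is SW corner plus half of each.
latitude 59.50° N, longitude 9.00° W.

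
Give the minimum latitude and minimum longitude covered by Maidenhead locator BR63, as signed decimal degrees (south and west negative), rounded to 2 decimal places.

83.00, -148.00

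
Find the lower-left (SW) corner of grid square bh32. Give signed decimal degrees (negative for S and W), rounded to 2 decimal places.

Field B=1, H=7: +1·20° lon, +7·10° lat → SW at lon -160°, lat -20°.
Square 3, 2: +3·2° lon, +2·1° lat → SW at lon -154°, lat -18°.
latitude -18.00, longitude -154.00.

-18.00, -154.00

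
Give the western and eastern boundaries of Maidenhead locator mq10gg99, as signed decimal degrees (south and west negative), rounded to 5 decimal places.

62.57500, 62.58333

Field M=12, Q=16: +12·20° lon, +16·10° lat → SW at lon 60°, lat 70°.
Square 1, 0: +1·2° lon, +0·1° lat → SW at lon 62°, lat 70°.
Subsquare g=6, g=6: +6·0.0833333° lon, +6·0.0416667° lat → SW at lon 62.5°, lat 70.25°.
Extended square 9, 9: +9·0.00833333° lon, +9·0.00416667° lat → SW at lon 62.575°, lat 70.2875°.
Cell spans 0.00833333° lon × 0.00416667° lat.
west 62.57500, east 62.58333.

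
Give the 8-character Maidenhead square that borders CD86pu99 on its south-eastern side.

CD86qu08

Longitude extended square 9; +1 → 10, wraps to 0, carry into subsquare.
Longitude subsquare p = 15; +1 → 16 = q.
Latitude extended square 9; −1 → 8.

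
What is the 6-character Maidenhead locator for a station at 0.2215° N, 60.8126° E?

Shift to the Maidenhead origin (180°W, 90°S): lon 240.8126, lat 90.2215.
Field (20°×10°, letters A–R): 240.8126/20 → 12 → M, 90.2215/10 → 9 → J; chars MJ.
Square (2°×1°, digits 0–9): 0.8126/2 → 0, 0.2215/1 → 0; chars 00.
Subsquare (5′×2.5′, letters a–x): 0.8126/0.0833333 → 9 → j, 0.2215/0.0416667 → 5 → f; chars jf.

MJ00jf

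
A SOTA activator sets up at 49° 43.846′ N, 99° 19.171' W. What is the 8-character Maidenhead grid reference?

EN09ir15

Shift to the Maidenhead origin (180°W, 90°S): lon 80.68048, lat 139.73077.
Field: 80.68048/20 → 4 → E, 139.73077/10 → 13 → N; chars EN.
Square: 0.68048/2 → 0, 9.73077/1 → 9; chars 09.
Subsquare: 0.68048/0.0833333 → 8 → i, 0.73077/0.0416667 → 17 → r; chars ir.
Extended square: 0.01382/0.00833333 → 1, 0.02243/0.00416667 → 5; chars 15.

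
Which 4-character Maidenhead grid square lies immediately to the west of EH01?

Longitude square 0; −1 → -1, wraps to 9, carry into field.
Longitude field E = 4; −1 → 3 = D.
The latitude characters are unchanged.

DH91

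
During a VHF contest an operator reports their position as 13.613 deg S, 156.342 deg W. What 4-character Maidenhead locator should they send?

Offset from 180°W / 90°S: lon 23.66°, lat 76.39°.
Field: 23.66/20 → 1 → B, 76.39/10 → 7 → H; chars BH.
Square: 3.66/2 → 1, 6.39/1 → 6; chars 16.

BH16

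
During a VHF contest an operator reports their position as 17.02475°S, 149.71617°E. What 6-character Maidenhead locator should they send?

QH42ux

Offset from 180°W / 90°S: lon 329.7162°, lat 72.9753°.
Field: 329.7162/20 → 16 → Q, 72.9753/10 → 7 → H; chars QH.
Square: 9.7162/2 → 4, 2.9753/1 → 2; chars 42.
Subsquare: 1.7162/0.0833333 → 20 → u, 0.9753/0.0416667 → 23 → x; chars ux.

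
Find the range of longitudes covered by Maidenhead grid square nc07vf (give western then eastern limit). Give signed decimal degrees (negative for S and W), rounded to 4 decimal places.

81.7500, 81.8333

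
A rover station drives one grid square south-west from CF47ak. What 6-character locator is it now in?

CF37xj

Longitude subsquare a = 0; −1 → -1, wraps to 23 = x, carry into square.
Longitude square 4; −1 → 3.
Latitude subsquare k = 10; −1 → 9 = j.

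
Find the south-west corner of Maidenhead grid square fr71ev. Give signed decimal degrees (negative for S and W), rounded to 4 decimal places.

81.8750, -65.6667

Field F=5, R=17: +5·20° lon, +17·10° lat → SW at lon -80°, lat 80°.
Square 7, 1: +7·2° lon, +1·1° lat → SW at lon -66°, lat 81°.
Subsquare e=4, v=21: +4·0.0833333° lon, +21·0.0416667° lat → SW at lon -65.6667°, lat 81.875°.
latitude 81.8750, longitude -65.6667.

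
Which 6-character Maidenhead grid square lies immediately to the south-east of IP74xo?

Longitude subsquare x = 23; +1 → 24, wraps to 0 = a, carry into square.
Longitude square 7; +1 → 8.
Latitude subsquare o = 14; −1 → 13 = n.

IP84an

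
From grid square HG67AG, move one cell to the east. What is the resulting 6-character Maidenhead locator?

Longitude subsquare a = 0; +1 → 1 = b.
The latitude characters are unchanged.

HG67bg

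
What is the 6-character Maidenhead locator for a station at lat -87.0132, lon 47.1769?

LA32ox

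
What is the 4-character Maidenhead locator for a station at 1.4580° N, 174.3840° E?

Shift to the Maidenhead origin (180°W, 90°S): lon 354.38, lat 91.46.
Field (20°×10°, letters A–R): 354.38/20 → 17 → R, 91.46/10 → 9 → J; chars RJ.
Square (2°×1°, digits 0–9): 14.38/2 → 7, 1.46/1 → 1; chars 71.

RJ71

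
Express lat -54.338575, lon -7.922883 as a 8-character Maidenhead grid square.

Add 180° to longitude and 90° to latitude: 172.07712, 35.66143.
Field: lon ⌊172.07712/20⌋ = 8 → I; lat ⌊35.66143/10⌋ = 3 → D.
Square: lon ⌊12.07712/2⌋ = 6; lat ⌊5.66143/1⌋ = 5.
Subsquare: lon ⌊0.07712/0.0833333⌋ = 0 → a; lat ⌊0.66143/0.0416667⌋ = 15 → p.
Extended square: lon ⌊0.07712/0.00833333⌋ = 9; lat ⌊0.03643/0.00416667⌋ = 8.

ID65ap98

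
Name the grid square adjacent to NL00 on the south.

NK09

Latitude square 0; −1 → -1, wraps to 9, carry into field.
Latitude field L = 11; −1 → 10 = K.
The longitude characters are unchanged.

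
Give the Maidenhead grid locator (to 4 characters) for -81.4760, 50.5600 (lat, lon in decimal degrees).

Shift to the Maidenhead origin (180°W, 90°S): lon 230.56, lat 8.52.
Field: 230.56/20 → 11 → L, 8.52/10 → 0 → A; chars LA.
Square: 10.56/2 → 5, 8.52/1 → 8; chars 58.

LA58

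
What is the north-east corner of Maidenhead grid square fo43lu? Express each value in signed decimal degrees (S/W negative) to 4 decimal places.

53.8750, -71.0000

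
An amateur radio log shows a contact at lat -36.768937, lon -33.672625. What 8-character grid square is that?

HF33df95

Add 180° to longitude and 90° to latitude: 146.32738, 53.23106.
Field: lon ⌊146.32738/20⌋ = 7 → H; lat ⌊53.23106/10⌋ = 5 → F.
Square: lon ⌊6.32738/2⌋ = 3; lat ⌊3.23106/1⌋ = 3.
Subsquare: lon ⌊0.32738/0.0833333⌋ = 3 → d; lat ⌊0.23106/0.0416667⌋ = 5 → f.
Extended square: lon ⌊0.07738/0.00833333⌋ = 9; lat ⌊0.02273/0.00416667⌋ = 5.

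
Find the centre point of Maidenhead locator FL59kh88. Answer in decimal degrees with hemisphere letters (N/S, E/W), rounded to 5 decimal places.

29.32708° N, 69.09583° W

Field F=5, L=11: +5·20° lon, +11·10° lat → SW at lon -80°, lat 20°.
Square 5, 9: +5·2° lon, +9·1° lat → SW at lon -70°, lat 29°.
Subsquare k=10, h=7: +10·0.0833333° lon, +7·0.0416667° lat → SW at lon -69.1667°, lat 29.2917°.
Extended square 8, 8: +8·0.00833333° lon, +8·0.00416667° lat → SW at lon -69.1°, lat 29.325°.
Cell spans 0.00833333° lon × 0.00416667° lat. Centre is SW corner plus half of each.
latitude 29.32708° N, longitude 69.09583° W.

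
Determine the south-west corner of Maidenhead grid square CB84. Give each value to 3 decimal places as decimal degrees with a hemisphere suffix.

76.000° S, 124.000° W

Field C=2, B=1: +2·20° lon, +1·10° lat → SW at lon -140°, lat -80°.
Square 8, 4: +8·2° lon, +4·1° lat → SW at lon -124°, lat -76°.
latitude 76.000° S, longitude 124.000° W.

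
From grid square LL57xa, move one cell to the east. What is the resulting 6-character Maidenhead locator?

LL67aa

Longitude subsquare x = 23; +1 → 24, wraps to 0 = a, carry into square.
Longitude square 5; +1 → 6.
The latitude characters are unchanged.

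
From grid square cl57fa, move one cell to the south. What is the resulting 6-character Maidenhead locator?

CL56fx

Latitude subsquare a = 0; −1 → -1, wraps to 23 = x, carry into square.
Latitude square 7; −1 → 6.
The longitude characters are unchanged.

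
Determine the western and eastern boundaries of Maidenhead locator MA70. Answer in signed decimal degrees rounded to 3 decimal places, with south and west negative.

74.000, 76.000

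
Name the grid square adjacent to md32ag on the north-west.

MD22xh

Longitude subsquare a = 0; −1 → -1, wraps to 23 = x, carry into square.
Longitude square 3; −1 → 2.
Latitude subsquare g = 6; +1 → 7 = h.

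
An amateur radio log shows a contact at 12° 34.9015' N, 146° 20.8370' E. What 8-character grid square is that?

Shift to the Maidenhead origin (180°W, 90°S): lon 326.34728, lat 102.58169.
Field: lon ⌊326.34728/20⌋ = 16 → Q; lat ⌊102.58169/10⌋ = 10 → K.
Square: lon ⌊6.34728/2⌋ = 3; lat ⌊2.58169/1⌋ = 2.
Subsquare: lon ⌊0.34728/0.0833333⌋ = 4 → e; lat ⌊0.58169/0.0416667⌋ = 13 → n.
Extended square: lon ⌊0.01395/0.00833333⌋ = 1; lat ⌊0.04003/0.00416667⌋ = 9.

QK32en19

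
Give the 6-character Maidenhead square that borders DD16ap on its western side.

Longitude subsquare a = 0; −1 → -1, wraps to 23 = x, carry into square.
Longitude square 1; −1 → 0.
The latitude characters are unchanged.

DD06xp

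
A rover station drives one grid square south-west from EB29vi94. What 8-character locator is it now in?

EB29vi83

Longitude extended square 9; −1 → 8.
Latitude extended square 4; −1 → 3.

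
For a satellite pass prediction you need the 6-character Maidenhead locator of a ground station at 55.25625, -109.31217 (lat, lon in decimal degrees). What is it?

DO55ig

Shift to the Maidenhead origin (180°W, 90°S): lon 70.6878, lat 145.2562.
Field: lon ⌊70.6878/20⌋ = 3 → D; lat ⌊145.2562/10⌋ = 14 → O.
Square: lon ⌊10.6878/2⌋ = 5; lat ⌊5.2562/1⌋ = 5.
Subsquare: lon ⌊0.6878/0.0833333⌋ = 8 → i; lat ⌊0.2562/0.0416667⌋ = 6 → g.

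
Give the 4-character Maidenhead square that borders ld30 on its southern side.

Latitude square 0; −1 → -1, wraps to 9, carry into field.
Latitude field D = 3; −1 → 2 = C.
The longitude characters are unchanged.

LC39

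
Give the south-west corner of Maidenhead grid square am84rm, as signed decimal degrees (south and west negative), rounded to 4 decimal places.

Field A=0, M=12: +0·20° lon, +12·10° lat → SW at lon -180°, lat 30°.
Square 8, 4: +8·2° lon, +4·1° lat → SW at lon -164°, lat 34°.
Subsquare r=17, m=12: +17·0.0833333° lon, +12·0.0416667° lat → SW at lon -162.583°, lat 34.5°.
latitude 34.5000, longitude -162.5833.

34.5000, -162.5833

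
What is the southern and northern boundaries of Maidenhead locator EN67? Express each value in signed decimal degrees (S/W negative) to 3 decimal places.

47.000, 48.000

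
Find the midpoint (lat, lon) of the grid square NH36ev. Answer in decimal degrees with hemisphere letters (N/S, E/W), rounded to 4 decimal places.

13.1042° S, 86.3750° E

Field N=13, H=7: +13·20° lon, +7·10° lat → SW at lon 80°, lat -20°.
Square 3, 6: +3·2° lon, +6·1° lat → SW at lon 86°, lat -14°.
Subsquare e=4, v=21: +4·0.0833333° lon, +21·0.0416667° lat → SW at lon 86.3333°, lat -13.125°.
Cell spans 0.0833333° lon × 0.0416667° lat. Centre is SW corner plus half of each.
latitude 13.1042° S, longitude 86.3750° E.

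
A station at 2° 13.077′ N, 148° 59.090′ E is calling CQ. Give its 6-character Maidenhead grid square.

Shift to the Maidenhead origin (180°W, 90°S): lon 328.9848, lat 92.2180.
Field: lon ⌊328.9848/20⌋ = 16 → Q; lat ⌊92.2180/10⌋ = 9 → J.
Square: lon ⌊8.9848/2⌋ = 4; lat ⌊2.2180/1⌋ = 2.
Subsquare: lon ⌊0.9848/0.0833333⌋ = 11 → l; lat ⌊0.2180/0.0416667⌋ = 5 → f.

QJ42lf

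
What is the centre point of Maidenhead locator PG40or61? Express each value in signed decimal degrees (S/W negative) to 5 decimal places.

-29.28542, 129.22083

Field P=15, G=6: +15·20° lon, +6·10° lat → SW at lon 120°, lat -30°.
Square 4, 0: +4·2° lon, +0·1° lat → SW at lon 128°, lat -30°.
Subsquare o=14, r=17: +14·0.0833333° lon, +17·0.0416667° lat → SW at lon 129.167°, lat -29.2917°.
Extended square 6, 1: +6·0.00833333° lon, +1·0.00416667° lat → SW at lon 129.217°, lat -29.2875°.
Cell spans 0.00833333° lon × 0.00416667° lat. Centre is SW corner plus half of each.
latitude -29.28542, longitude 129.22083.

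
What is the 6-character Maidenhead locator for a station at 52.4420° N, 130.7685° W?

CO42ok

Add 180° to longitude and 90° to latitude: 49.2315, 142.4420.
Field: 49.2315/20 → 2 → C, 142.4420/10 → 14 → O; chars CO.
Square: 9.2315/2 → 4, 2.4420/1 → 2; chars 42.
Subsquare: 1.2315/0.0833333 → 14 → o, 0.4420/0.0416667 → 10 → k; chars ok.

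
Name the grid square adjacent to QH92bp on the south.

QH92bo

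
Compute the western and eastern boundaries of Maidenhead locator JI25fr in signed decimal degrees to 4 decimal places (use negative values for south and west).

4.4167, 4.5000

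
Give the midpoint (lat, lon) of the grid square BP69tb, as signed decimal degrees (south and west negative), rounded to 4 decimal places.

Field B=1, P=15: +1·20° lon, +15·10° lat → SW at lon -160°, lat 60°.
Square 6, 9: +6·2° lon, +9·1° lat → SW at lon -148°, lat 69°.
Subsquare t=19, b=1: +19·0.0833333° lon, +1·0.0416667° lat → SW at lon -146.417°, lat 69.0417°.
Cell spans 0.0833333° lon × 0.0416667° lat. Centre is SW corner plus half of each.
latitude 69.0625, longitude -146.3750.

69.0625, -146.3750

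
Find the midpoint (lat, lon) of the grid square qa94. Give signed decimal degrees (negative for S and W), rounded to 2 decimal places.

-85.50, 159.00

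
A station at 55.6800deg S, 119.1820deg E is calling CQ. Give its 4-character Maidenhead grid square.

Add 180° to longitude and 90° to latitude: 299.18, 34.32.
Field: 299.18/20 → 14 → O, 34.32/10 → 3 → D; chars OD.
Square: 19.18/2 → 9, 4.32/1 → 4; chars 94.

OD94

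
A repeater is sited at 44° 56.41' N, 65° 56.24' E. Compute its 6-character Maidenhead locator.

Shift to the Maidenhead origin (180°W, 90°S): lon 245.9373, lat 134.9402.
Field: lon ⌊245.9373/20⌋ = 12 → M; lat ⌊134.9402/10⌋ = 13 → N.
Square: lon ⌊5.9373/2⌋ = 2; lat ⌊4.9402/1⌋ = 4.
Subsquare: lon ⌊1.9373/0.0833333⌋ = 23 → x; lat ⌊0.9402/0.0416667⌋ = 22 → w.

MN24xw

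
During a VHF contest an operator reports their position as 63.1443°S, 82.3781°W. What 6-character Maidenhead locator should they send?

Shift to the Maidenhead origin (180°W, 90°S): lon 97.6219, lat 26.8557.
Field (20°×10°, letters A–R): 97.6219/20 → 4 → E, 26.8557/10 → 2 → C; chars EC.
Square (2°×1°, digits 0–9): 17.6219/2 → 8, 6.8557/1 → 6; chars 86.
Subsquare (5′×2.5′, letters a–x): 1.6219/0.0833333 → 19 → t, 0.8557/0.0416667 → 20 → u; chars tu.

EC86tu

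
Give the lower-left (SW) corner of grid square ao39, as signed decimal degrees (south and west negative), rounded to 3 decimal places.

59.000, -174.000

Field A=0, O=14: +0·20° lon, +14·10° lat → SW at lon -180°, lat 50°.
Square 3, 9: +3·2° lon, +9·1° lat → SW at lon -174°, lat 59°.
latitude 59.000, longitude -174.000.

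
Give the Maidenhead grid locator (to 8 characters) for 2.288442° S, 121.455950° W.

Add 180° to longitude and 90° to latitude: 58.54405, 87.71156.
Field: 58.54405/20 → 2 → C, 87.71156/10 → 8 → I; chars CI.
Square: 18.54405/2 → 9, 7.71156/1 → 7; chars 97.
Subsquare: 0.54405/0.0833333 → 6 → g, 0.71156/0.0416667 → 17 → r; chars gr.
Extended square: 0.04405/0.00833333 → 5, 0.00322/0.00416667 → 0; chars 50.

CI97gr50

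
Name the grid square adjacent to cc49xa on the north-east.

CC59ab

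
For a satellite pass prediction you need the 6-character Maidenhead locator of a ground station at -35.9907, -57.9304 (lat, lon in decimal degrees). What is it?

Add 180° to longitude and 90° to latitude: 122.0696, 54.0093.
Field (20°×10°, letters A–R): 122.0696/20 → 6 → G, 54.0093/10 → 5 → F; chars GF.
Square (2°×1°, digits 0–9): 2.0696/2 → 1, 4.0093/1 → 4; chars 14.
Subsquare (5′×2.5′, letters a–x): 0.0696/0.0833333 → 0 → a, 0.0093/0.0416667 → 0 → a; chars aa.

GF14aa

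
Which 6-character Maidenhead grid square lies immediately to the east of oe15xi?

Longitude subsquare x = 23; +1 → 24, wraps to 0 = a, carry into square.
Longitude square 1; +1 → 2.
The latitude characters are unchanged.

OE25ai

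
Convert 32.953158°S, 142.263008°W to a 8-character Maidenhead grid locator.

Shift to the Maidenhead origin (180°W, 90°S): lon 37.73699, lat 57.04684.
Field: lon ⌊37.73699/20⌋ = 1 → B; lat ⌊57.04684/10⌋ = 5 → F.
Square: lon ⌊17.73699/2⌋ = 8; lat ⌊7.04684/1⌋ = 7.
Subsquare: lon ⌊1.73699/0.0833333⌋ = 20 → u; lat ⌊0.04684/0.0416667⌋ = 1 → b.
Extended square: lon ⌊0.07033/0.00833333⌋ = 8; lat ⌊0.00518/0.00416667⌋ = 1.

BF87ub81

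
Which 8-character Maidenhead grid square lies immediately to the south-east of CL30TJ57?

CL30tj66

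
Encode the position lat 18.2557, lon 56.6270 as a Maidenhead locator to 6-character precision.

LK88hg

Add 180° to longitude and 90° to latitude: 236.6270, 108.2557.
Field (20°×10°, letters A–R): 236.6270/20 → 11 → L, 108.2557/10 → 10 → K; chars LK.
Square (2°×1°, digits 0–9): 16.6270/2 → 8, 8.2557/1 → 8; chars 88.
Subsquare (5′×2.5′, letters a–x): 0.6270/0.0833333 → 7 → h, 0.2557/0.0416667 → 6 → g; chars hg.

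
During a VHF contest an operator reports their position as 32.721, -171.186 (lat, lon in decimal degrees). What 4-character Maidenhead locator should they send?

AM42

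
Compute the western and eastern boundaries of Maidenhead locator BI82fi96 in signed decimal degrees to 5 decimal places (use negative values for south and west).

Field B=1, I=8: +1·20° lon, +8·10° lat → SW at lon -160°, lat -10°.
Square 8, 2: +8·2° lon, +2·1° lat → SW at lon -144°, lat -8°.
Subsquare f=5, i=8: +5·0.0833333° lon, +8·0.0416667° lat → SW at lon -143.583°, lat -7.66667°.
Extended square 9, 6: +9·0.00833333° lon, +6·0.00416667° lat → SW at lon -143.508°, lat -7.64167°.
Cell spans 0.00833333° lon × 0.00416667° lat.
west -143.50833, east -143.50000.

-143.50833, -143.50000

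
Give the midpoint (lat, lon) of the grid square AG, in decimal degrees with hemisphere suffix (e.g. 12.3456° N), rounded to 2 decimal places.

Field A=0, G=6: +0·20° lon, +6·10° lat → SW at lon -180°, lat -30°.
Cell spans 20° lon × 10° lat. Centre is SW corner plus half of each.
latitude 25.00° S, longitude 170.00° W.

25.00° S, 170.00° W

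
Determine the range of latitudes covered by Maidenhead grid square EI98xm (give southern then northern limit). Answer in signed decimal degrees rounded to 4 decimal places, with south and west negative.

Field E=4, I=8: +4·20° lon, +8·10° lat → SW at lon -100°, lat -10°.
Square 9, 8: +9·2° lon, +8·1° lat → SW at lon -82°, lat -2°.
Subsquare x=23, m=12: +23·0.0833333° lon, +12·0.0416667° lat → SW at lon -80.0833°, lat -1.5°.
Cell spans 0.0833333° lon × 0.0416667° lat.
south -1.5000, north -1.4583.

-1.5000, -1.4583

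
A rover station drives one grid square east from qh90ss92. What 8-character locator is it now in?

QH90ts02

Longitude extended square 9; +1 → 10, wraps to 0, carry into subsquare.
Longitude subsquare s = 18; +1 → 19 = t.
The latitude characters are unchanged.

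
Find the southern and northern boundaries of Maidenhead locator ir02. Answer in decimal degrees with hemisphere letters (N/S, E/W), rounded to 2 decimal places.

Field I=8, R=17: +8·20° lon, +17·10° lat → SW at lon -20°, lat 80°.
Square 0, 2: +0·2° lon, +2·1° lat → SW at lon -20°, lat 82°.
Cell spans 2° lon × 1° lat.
south 82.00° N, north 83.00° N.

82.00° N, 83.00° N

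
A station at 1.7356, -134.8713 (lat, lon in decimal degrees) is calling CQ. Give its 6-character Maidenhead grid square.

CJ21nr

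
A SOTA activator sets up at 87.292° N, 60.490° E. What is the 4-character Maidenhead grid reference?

MR07

Add 180° to longitude and 90° to latitude: 240.49, 177.29.
Field: 240.49/20 → 12 → M, 177.29/10 → 17 → R; chars MR.
Square: 0.49/2 → 0, 7.29/1 → 7; chars 07.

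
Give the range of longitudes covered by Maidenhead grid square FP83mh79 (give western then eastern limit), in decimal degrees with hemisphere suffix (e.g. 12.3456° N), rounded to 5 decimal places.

62.94167° W, 62.93333° W

Field F=5, P=15: +5·20° lon, +15·10° lat → SW at lon -80°, lat 60°.
Square 8, 3: +8·2° lon, +3·1° lat → SW at lon -64°, lat 63°.
Subsquare m=12, h=7: +12·0.0833333° lon, +7·0.0416667° lat → SW at lon -63°, lat 63.2917°.
Extended square 7, 9: +7·0.00833333° lon, +9·0.00416667° lat → SW at lon -62.9417°, lat 63.3292°.
Cell spans 0.00833333° lon × 0.00416667° lat.
west 62.94167° W, east 62.93333° W.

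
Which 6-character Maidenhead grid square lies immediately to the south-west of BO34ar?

BO24xq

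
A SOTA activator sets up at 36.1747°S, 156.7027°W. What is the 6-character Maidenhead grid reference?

Offset from 180°W / 90°S: lon 23.2973°, lat 53.8253°.
Field: 23.2973/20 → 1 → B, 53.8253/10 → 5 → F; chars BF.
Square: 3.2973/2 → 1, 3.8253/1 → 3; chars 13.
Subsquare: 1.2973/0.0833333 → 15 → p, 0.8253/0.0416667 → 19 → t; chars pt.

BF13pt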